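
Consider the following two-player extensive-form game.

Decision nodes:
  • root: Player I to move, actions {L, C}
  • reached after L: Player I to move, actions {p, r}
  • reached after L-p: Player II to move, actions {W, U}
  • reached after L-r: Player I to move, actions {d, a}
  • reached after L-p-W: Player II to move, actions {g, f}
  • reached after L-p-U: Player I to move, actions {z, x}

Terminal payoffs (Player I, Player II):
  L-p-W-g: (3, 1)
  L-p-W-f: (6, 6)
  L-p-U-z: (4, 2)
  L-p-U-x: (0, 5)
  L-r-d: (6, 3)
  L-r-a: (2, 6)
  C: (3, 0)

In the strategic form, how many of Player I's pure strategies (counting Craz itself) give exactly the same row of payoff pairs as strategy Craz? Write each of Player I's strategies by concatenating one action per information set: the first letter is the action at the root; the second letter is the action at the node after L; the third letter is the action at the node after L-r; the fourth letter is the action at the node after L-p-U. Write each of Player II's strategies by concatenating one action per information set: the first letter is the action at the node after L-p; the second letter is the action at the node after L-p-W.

Row for Craz (columns Wg, Wf, Ug, Uf): (3,0) (3,0) (3,0) (3,0).
Under Craz, Player I's choice at the node after L and at the node after L-r and at the node after L-p-U can never be reached regardless of what Player II does, so varying those choices leaves every outcome unchanged.
Holding the reachable choices fixed and varying the unreachable ones freely already gives 2 × 2 × 2 = 8 equivalent strategies.
No other strategy reproduces this row, so those 8 are the full class: Cpdz, Cpdx, Cpaz, Cpax, Crdz, Crdx, Craz, Crax.

8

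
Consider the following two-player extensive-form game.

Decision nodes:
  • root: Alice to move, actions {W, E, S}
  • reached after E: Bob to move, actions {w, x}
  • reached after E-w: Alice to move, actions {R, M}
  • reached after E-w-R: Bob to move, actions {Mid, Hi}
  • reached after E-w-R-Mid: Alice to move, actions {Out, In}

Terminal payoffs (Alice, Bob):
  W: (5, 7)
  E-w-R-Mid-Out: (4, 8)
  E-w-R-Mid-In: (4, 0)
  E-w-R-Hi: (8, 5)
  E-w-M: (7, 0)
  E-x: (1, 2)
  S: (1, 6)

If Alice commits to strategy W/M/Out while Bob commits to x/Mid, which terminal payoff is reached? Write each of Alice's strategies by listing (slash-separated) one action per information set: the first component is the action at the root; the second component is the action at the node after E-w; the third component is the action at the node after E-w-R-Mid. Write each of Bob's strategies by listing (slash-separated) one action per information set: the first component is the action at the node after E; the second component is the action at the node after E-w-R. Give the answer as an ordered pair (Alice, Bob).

Trace the play path from the root:
  Alice plays W
→ terminal payoff (5, 7).
(Alice's choice at the node after E-w is never reached on this path, so it doesn't affect the outcome.)

(5, 7)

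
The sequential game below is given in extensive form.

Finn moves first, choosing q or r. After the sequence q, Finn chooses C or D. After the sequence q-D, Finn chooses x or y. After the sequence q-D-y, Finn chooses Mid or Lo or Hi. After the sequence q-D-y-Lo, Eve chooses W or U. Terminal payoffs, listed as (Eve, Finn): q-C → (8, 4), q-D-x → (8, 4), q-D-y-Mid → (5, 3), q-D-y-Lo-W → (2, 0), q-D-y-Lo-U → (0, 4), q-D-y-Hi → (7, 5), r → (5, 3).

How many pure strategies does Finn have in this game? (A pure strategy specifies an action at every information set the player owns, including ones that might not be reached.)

24

Finn owns the root with actions {q, r} — two choices.
Finn owns the node after q with actions {C, D} — two choices.
Finn owns the node after q-D with actions {x, y} — two choices.
Finn owns the node after q-D-y with actions {Mid, Lo, Hi} — three choices.
A pure strategy fixes one action at each information set independently, so the count is the product 2 × 2 × 2 × 3 = 24.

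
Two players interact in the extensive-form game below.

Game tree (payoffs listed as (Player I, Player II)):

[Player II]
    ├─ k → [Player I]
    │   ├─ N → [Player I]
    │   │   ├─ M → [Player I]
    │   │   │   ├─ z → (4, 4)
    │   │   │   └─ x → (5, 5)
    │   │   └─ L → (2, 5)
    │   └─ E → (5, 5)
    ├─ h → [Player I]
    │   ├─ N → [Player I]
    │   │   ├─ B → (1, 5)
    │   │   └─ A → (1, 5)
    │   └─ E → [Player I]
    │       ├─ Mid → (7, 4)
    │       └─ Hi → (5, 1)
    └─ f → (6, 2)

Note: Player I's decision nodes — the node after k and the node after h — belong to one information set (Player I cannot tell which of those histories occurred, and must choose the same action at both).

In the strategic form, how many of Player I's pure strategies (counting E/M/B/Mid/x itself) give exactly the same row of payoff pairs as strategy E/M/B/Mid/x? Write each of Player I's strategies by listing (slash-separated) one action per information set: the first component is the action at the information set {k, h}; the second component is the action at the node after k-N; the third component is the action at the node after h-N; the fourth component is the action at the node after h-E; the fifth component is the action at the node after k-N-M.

8

Row for E/M/B/Mid/x (columns k, h, f): (5,5) (7,4) (6,2).
Under E/M/B/Mid/x, Player I's choice at the node after k-N and at the node after h-N and at the node after k-N-M can never be reached regardless of what Player II does, so varying those choices leaves every outcome unchanged.
Holding the reachable choices fixed and varying the unreachable ones freely already gives 2 × 2 × 2 = 8 equivalent strategies.
No other strategy reproduces this row, so those 8 are the full class: E/M/B/Mid/z, E/M/B/Mid/x, E/M/A/Mid/z, E/M/A/Mid/x, E/L/B/Mid/z, E/L/B/Mid/x, E/L/A/Mid/z, E/L/A/Mid/x.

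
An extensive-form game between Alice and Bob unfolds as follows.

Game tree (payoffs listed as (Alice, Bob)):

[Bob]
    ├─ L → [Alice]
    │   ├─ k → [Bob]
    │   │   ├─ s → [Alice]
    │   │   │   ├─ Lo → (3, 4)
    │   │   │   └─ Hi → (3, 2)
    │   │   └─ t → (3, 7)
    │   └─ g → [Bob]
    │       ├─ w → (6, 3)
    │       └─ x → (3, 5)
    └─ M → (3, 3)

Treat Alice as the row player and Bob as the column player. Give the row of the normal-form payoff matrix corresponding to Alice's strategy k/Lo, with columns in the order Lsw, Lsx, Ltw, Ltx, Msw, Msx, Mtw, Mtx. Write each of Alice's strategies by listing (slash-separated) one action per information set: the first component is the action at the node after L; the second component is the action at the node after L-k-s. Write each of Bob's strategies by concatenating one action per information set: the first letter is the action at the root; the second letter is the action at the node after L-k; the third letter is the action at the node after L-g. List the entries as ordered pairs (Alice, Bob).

vs Lsw: Bob plays L → Alice plays k at [L] → Bob plays s at [L-k] → Alice plays Lo at [L-k-s] → (3, 4)
vs Lsx: Bob plays L → Alice plays k at [L] → Bob plays s at [L-k] → Alice plays Lo at [L-k-s] → (3, 4)
vs Ltw: Bob plays L → Alice plays k at [L] → Bob plays t at [L-k] → (3, 7)
vs Ltx: Bob plays L → Alice plays k at [L] → Bob plays t at [L-k] → (3, 7)
vs Msw: Bob plays M → (3, 3)
vs Msx: Bob plays M → (3, 3)
vs Mtw: Bob plays M → (3, 3)
vs Mtx: Bob plays M → (3, 3)

(3,4) (3,4) (3,7) (3,7) (3,3) (3,3) (3,3) (3,3)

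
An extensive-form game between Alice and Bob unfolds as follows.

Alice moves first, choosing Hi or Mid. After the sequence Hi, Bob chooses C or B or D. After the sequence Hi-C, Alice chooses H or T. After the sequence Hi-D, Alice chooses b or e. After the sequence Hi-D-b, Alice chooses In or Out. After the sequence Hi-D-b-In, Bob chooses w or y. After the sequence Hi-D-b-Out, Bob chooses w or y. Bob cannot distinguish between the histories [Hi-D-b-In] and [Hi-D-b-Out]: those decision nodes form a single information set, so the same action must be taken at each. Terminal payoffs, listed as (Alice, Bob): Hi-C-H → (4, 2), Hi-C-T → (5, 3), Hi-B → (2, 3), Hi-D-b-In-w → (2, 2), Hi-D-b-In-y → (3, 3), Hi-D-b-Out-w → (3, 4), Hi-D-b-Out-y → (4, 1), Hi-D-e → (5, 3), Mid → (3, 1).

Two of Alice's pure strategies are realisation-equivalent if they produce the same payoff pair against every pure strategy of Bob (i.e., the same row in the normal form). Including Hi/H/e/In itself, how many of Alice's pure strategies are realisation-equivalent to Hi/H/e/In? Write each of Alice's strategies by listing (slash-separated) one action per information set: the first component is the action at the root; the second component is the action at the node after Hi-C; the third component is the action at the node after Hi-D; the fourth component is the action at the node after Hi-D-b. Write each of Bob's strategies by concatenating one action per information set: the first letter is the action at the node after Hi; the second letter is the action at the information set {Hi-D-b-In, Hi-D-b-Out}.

2

Row for Hi/H/e/In (columns Cw, Cy, Bw, By, Dw, Dy): (4,2) (4,2) (2,3) (2,3) (5,3) (5,3).
Under Hi/H/e/In, Alice's choice at the node after Hi-D-b can never be reached regardless of what Bob does, so varying those choices leaves every outcome unchanged.
Holding the reachable choices fixed and varying the unreachable one freely already gives 2 equivalent strategies.
No other strategy reproduces this row, so those 2 are the full class: Hi/H/e/In, Hi/H/e/Out.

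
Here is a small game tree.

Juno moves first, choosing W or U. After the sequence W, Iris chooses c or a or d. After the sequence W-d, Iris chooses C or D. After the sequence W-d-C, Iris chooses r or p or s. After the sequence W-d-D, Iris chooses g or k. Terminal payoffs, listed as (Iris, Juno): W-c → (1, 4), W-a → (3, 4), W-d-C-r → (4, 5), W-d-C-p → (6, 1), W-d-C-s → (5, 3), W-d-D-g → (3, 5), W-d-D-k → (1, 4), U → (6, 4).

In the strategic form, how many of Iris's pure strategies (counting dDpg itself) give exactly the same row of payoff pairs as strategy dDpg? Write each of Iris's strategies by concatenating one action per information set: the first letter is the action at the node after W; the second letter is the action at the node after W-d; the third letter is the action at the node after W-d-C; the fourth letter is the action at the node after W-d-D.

Row for dDpg (columns W, U): (3,5) (6,4).
Under dDpg, Iris's choice at the node after W-d-C can never be reached regardless of what Juno does, so varying those choices leaves every outcome unchanged.
Holding the reachable choices fixed and varying the unreachable one freely already gives 3 equivalent strategies.
No other strategy reproduces this row, so those 3 are the full class: dDrg, dDpg, dDsg.

3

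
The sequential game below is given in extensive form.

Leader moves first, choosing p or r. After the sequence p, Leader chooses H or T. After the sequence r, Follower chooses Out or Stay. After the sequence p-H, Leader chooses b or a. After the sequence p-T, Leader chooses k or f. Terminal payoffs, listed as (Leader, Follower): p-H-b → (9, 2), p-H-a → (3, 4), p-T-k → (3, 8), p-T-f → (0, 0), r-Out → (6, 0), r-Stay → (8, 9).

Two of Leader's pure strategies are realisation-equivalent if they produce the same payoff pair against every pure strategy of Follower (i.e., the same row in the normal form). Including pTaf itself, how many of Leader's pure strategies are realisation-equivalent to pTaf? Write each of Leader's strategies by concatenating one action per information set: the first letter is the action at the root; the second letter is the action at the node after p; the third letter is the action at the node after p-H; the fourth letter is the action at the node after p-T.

2

Row for pTaf (columns Out, Stay): (0,0) (0,0).
Under pTaf, Leader's choice at the node after p-H can never be reached regardless of what Follower does, so varying those choices leaves every outcome unchanged.
Holding the reachable choices fixed and varying the unreachable one freely already gives 2 equivalent strategies.
No other strategy reproduces this row, so those 2 are the full class: pTbf, pTaf.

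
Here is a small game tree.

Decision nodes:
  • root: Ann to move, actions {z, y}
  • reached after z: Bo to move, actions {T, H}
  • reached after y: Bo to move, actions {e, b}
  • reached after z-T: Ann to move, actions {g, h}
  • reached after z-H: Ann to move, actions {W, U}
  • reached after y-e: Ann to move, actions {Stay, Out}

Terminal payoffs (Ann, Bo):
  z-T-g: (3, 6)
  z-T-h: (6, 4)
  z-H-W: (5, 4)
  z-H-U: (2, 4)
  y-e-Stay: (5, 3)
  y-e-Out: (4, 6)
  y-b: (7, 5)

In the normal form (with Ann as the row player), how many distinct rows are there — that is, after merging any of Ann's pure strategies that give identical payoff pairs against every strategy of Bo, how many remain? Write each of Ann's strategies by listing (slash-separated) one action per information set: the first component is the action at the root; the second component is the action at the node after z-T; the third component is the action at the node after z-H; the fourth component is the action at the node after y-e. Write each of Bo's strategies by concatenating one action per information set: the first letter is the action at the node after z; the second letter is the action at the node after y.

Ann has 16 pure strategies: z/g/W/Stay, z/g/W/Out, z/g/U/Stay, z/g/U/Out, z/h/W/Stay, z/h/W/Out, z/h/U/Stay, z/h/U/Out, y/g/W/Stay, y/g/W/Out, y/g/U/Stay, y/g/U/Out, y/h/W/Stay, y/h/W/Out, y/h/U/Stay, y/h/U/Out. Columns: Te, Tb, He, Hb.
{z/g/W/Stay, z/g/W/Out} → row (3,6) (3,6) (5,4) (5,4)
{z/g/U/Stay, z/g/U/Out} → row (3,6) (3,6) (2,4) (2,4)
{z/h/W/Stay, z/h/W/Out} → row (6,4) (6,4) (5,4) (5,4)
{z/h/U/Stay, z/h/U/Out} → row (6,4) (6,4) (2,4) (2,4)
{y/g/W/Stay, y/g/U/Stay, y/h/W/Stay, y/h/U/Stay} → row (5,3) (7,5) (5,3) (7,5)
{y/g/W/Out, y/g/U/Out, y/h/W/Out, y/h/U/Out} → row (4,6) (7,5) (4,6) (7,5)
That's 6 distinct rows out of 16 strategies.

6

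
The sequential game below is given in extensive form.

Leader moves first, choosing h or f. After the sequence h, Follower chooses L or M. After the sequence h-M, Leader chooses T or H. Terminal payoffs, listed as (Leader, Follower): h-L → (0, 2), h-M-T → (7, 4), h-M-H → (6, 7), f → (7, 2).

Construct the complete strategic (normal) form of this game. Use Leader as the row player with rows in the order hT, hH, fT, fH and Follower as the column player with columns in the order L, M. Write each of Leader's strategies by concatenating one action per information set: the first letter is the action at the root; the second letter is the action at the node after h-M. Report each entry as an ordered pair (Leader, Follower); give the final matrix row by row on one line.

hT: (0,2) (7,4) | hH: (0,2) (6,7) | fT: (7,2) (7,2) | fH: (7,2) (7,2)

            L        M
  hT    (0,2)    (7,4)
  hH    (0,2)    (6,7)
  fT    (7,2)    (7,2)
  fH    (7,2)    (7,2)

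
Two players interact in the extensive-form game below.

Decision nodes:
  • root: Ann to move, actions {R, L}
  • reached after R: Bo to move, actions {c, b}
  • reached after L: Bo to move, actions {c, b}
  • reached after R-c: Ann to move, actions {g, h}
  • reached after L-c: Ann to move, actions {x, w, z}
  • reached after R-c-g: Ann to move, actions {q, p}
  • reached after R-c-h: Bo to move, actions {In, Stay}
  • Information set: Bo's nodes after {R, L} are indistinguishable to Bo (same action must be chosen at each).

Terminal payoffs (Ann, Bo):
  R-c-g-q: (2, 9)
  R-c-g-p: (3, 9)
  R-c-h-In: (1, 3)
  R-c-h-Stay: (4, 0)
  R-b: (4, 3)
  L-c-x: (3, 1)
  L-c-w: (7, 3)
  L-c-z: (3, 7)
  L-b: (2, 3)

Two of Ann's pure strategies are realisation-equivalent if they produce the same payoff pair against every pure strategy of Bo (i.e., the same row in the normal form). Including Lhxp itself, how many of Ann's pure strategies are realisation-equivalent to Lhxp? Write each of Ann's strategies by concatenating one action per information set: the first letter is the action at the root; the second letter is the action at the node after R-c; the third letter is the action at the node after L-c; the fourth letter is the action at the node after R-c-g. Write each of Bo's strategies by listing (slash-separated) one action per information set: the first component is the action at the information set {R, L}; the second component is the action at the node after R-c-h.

4

Row for Lhxp (columns c/In, c/Stay, b/In, b/Stay): (3,1) (3,1) (2,3) (2,3).
Under Lhxp, Ann's choice at the node after R-c and at the node after R-c-g can never be reached regardless of what Bo does, so varying those choices leaves every outcome unchanged.
Holding the reachable choices fixed and varying the unreachable ones freely already gives 2 × 2 = 4 equivalent strategies.
No other strategy reproduces this row, so those 4 are the full class: Lgxq, Lgxp, Lhxq, Lhxp.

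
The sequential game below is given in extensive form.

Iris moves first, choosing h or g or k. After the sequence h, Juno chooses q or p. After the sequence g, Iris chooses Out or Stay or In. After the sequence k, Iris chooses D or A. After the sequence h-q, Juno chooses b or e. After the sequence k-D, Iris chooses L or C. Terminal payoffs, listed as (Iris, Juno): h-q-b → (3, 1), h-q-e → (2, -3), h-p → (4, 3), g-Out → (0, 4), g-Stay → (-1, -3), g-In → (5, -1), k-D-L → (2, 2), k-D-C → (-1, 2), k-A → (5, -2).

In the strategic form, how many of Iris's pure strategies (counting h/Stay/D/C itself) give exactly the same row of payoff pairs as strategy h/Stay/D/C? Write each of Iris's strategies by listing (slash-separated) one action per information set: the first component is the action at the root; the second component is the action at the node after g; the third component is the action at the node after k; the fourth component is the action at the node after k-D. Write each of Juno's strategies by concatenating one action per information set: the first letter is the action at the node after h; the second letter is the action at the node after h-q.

12

Row for h/Stay/D/C (columns qb, qe, pb, pe): (3,1) (2,-3) (4,3) (4,3).
Under h/Stay/D/C, Iris's choice at the node after g and at the node after k and at the node after k-D can never be reached regardless of what Juno does, so varying those choices leaves every outcome unchanged.
Holding the reachable choices fixed and varying the unreachable ones freely already gives 3 × 2 × 2 = 12 equivalent strategies.
No other strategy reproduces this row, so those 12 are the full class: h/Out/D/L, h/Out/D/C, h/Out/A/L, h/Out/A/C, h/Stay/D/L, h/Stay/D/C, h/Stay/A/L, h/Stay/A/C, h/In/D/L, h/In/D/C, h/In/A/L, h/In/A/C.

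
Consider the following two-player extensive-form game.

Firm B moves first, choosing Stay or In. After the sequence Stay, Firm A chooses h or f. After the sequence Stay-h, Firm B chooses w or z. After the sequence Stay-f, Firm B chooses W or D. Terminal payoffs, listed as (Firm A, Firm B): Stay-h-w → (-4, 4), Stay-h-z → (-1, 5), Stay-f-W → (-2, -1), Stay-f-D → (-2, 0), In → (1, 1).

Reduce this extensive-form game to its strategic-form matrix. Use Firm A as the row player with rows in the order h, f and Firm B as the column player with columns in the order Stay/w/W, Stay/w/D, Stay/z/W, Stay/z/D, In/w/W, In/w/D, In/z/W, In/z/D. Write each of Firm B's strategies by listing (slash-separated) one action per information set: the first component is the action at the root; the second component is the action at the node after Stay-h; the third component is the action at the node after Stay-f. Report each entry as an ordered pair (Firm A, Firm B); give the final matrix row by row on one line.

h: (-4,4) (-4,4) (-1,5) (-1,5) (1,1) (1,1) (1,1) (1,1) | f: (-2,-1) (-2,0) (-2,-1) (-2,0) (1,1) (1,1) (1,1) (1,1)

Row h: Stay/w/W→(-4,4), Stay/w/D→(-4,4), Stay/z/W→(-1,5), Stay/z/D→(-1,5), In/w/W→(1,1), In/w/D→(1,1), In/z/W→(1,1), In/z/D→(1,1)
Row f: Stay/w/W→(-2,-1), Stay/w/D→(-2,0), Stay/z/W→(-2,-1), Stay/z/D→(-2,0), In/w/W→(1,1), In/w/D→(1,1), In/z/W→(1,1), In/z/D→(1,1)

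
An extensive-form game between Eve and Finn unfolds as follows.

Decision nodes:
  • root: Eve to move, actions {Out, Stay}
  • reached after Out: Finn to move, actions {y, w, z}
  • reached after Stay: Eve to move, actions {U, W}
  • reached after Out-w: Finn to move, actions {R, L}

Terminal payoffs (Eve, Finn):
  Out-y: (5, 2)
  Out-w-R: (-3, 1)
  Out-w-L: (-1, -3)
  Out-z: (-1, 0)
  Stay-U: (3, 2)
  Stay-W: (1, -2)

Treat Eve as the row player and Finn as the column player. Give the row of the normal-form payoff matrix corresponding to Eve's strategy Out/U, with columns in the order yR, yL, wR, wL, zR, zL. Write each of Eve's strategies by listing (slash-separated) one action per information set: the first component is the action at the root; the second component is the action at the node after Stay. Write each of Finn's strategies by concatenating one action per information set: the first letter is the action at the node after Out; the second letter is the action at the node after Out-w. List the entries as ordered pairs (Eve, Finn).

vs yR: Eve plays Out → Finn plays y at [Out] → (5, 2)
vs yL: Eve plays Out → Finn plays y at [Out] → (5, 2)
vs wR: Eve plays Out → Finn plays w at [Out] → Finn plays R at [Out-w] → (-3, 1)
vs wL: Eve plays Out → Finn plays w at [Out] → Finn plays L at [Out-w] → (-1, -3)
vs zR: Eve plays Out → Finn plays z at [Out] → (-1, 0)
vs zL: Eve plays Out → Finn plays z at [Out] → (-1, 0)

(5,2) (5,2) (-3,1) (-1,-3) (-1,0) (-1,0)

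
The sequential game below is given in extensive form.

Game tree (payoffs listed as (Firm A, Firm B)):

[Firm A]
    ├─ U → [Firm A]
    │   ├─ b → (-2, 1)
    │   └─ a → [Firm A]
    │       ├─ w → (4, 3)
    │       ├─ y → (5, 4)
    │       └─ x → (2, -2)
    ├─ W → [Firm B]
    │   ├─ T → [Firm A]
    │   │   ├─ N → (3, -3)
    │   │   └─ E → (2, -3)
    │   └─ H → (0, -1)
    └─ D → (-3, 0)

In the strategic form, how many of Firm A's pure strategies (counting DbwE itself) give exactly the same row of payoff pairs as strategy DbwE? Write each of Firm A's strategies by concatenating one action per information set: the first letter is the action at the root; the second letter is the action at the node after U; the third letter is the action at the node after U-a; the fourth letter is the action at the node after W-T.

12

Row for DbwE (columns T, H): (-3,0) (-3,0).
Under DbwE, Firm A's choice at the node after U and at the node after U-a and at the node after W-T can never be reached regardless of what Firm B does, so varying those choices leaves every outcome unchanged.
Holding the reachable choices fixed and varying the unreachable ones freely already gives 2 × 3 × 2 = 12 equivalent strategies.
No other strategy reproduces this row, so those 12 are the full class: DbwN, DbwE, DbyN, DbyE, DbxN, DbxE, DawN, DawE, DayN, DayE, DaxN, DaxE.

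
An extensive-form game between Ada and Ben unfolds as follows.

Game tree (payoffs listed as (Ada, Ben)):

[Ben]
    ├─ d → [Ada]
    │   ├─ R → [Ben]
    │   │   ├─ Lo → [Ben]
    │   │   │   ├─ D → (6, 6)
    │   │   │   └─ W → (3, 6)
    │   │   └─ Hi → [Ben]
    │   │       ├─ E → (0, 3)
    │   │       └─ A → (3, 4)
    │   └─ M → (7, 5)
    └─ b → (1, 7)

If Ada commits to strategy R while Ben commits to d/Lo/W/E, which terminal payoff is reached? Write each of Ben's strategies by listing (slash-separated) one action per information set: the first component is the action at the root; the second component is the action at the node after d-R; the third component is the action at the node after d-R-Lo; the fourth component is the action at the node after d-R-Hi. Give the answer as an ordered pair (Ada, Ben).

Trace the play path from the root:
  Ben plays d
  Ada plays R at [d]
  Ben plays Lo at [d-R]
  Ben plays W at [d-R-Lo]
→ terminal payoff (3, 6).
(Ben's choice at the node after d-R-Hi is never reached on this path, so it doesn't affect the outcome.)

(3, 6)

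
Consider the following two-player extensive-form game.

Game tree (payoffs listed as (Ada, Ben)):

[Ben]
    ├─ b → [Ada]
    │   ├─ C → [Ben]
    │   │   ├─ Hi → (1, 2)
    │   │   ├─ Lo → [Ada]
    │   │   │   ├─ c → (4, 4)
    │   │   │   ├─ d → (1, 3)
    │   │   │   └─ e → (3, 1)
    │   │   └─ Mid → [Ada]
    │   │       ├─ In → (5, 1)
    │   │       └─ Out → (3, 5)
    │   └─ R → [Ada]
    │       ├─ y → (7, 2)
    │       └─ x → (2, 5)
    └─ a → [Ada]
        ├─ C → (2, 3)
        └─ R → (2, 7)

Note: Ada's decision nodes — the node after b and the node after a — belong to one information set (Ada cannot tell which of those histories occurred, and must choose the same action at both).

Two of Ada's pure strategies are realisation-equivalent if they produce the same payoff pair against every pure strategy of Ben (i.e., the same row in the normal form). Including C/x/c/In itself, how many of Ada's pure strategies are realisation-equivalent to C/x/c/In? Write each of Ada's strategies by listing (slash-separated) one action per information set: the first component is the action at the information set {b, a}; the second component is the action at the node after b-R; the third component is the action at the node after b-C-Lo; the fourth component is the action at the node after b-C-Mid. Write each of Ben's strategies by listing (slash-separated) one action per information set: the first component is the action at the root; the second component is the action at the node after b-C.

Row for C/x/c/In (columns b/Hi, b/Lo, b/Mid, a/Hi, a/Lo, a/Mid): (1,2) (4,4) (5,1) (2,3) (2,3) (2,3).
Under C/x/c/In, Ada's choice at the node after b-R can never be reached regardless of what Ben does, so varying those choices leaves every outcome unchanged.
Holding the reachable choices fixed and varying the unreachable one freely already gives 2 equivalent strategies.
No other strategy reproduces this row, so those 2 are the full class: C/y/c/In, C/x/c/In.

2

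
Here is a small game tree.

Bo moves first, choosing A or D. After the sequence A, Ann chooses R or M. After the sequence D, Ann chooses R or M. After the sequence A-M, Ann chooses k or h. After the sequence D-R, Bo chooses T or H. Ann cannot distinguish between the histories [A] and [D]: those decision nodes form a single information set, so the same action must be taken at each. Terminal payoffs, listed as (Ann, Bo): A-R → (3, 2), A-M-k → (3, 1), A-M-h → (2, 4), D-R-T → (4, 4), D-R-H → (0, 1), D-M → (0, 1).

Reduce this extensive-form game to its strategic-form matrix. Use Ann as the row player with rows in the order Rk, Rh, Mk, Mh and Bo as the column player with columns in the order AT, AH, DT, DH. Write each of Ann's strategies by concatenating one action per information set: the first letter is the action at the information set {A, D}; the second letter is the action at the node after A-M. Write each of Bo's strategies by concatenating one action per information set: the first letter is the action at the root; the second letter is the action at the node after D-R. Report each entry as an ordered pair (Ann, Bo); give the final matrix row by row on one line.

Row Rk: AT→(3,2), AH→(3,2), DT→(4,4), DH→(0,1)
Row Rh: AT→(3,2), AH→(3,2), DT→(4,4), DH→(0,1)
Row Mk: AT→(3,1), AH→(3,1), DT→(0,1), DH→(0,1)
Row Mh: AT→(2,4), AH→(2,4), DT→(0,1), DH→(0,1)

Rk: (3,2) (3,2) (4,4) (0,1) | Rh: (3,2) (3,2) (4,4) (0,1) | Mk: (3,1) (3,1) (0,1) (0,1) | Mh: (2,4) (2,4) (0,1) (0,1)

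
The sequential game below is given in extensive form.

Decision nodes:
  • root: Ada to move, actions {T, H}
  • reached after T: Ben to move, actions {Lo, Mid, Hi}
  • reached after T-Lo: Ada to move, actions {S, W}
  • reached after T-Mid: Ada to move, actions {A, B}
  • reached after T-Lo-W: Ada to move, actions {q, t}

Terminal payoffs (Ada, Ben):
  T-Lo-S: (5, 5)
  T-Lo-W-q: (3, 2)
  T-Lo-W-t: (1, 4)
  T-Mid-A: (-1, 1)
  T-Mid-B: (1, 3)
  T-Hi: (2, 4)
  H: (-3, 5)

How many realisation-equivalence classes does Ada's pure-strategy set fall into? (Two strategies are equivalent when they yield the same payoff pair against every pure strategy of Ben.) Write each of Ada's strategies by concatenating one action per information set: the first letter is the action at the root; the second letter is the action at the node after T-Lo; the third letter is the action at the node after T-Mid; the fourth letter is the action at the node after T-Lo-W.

Ada has 16 pure strategies: TSAq, TSAt, TSBq, TSBt, TWAq, TWAt, TWBq, TWBt, HSAq, HSAt, HSBq, HSBt, HWAq, HWAt, HWBq, HWBt. Columns: Lo, Mid, Hi.
{TSAq, TSAt} → row (5,5) (-1,1) (2,4)
{TSBq, TSBt} → row (5,5) (1,3) (2,4)
{TWAq} → row (3,2) (-1,1) (2,4)
{TWAt} → row (1,4) (-1,1) (2,4)
{TWBq} → row (3,2) (1,3) (2,4)
{TWBt} → row (1,4) (1,3) (2,4)
{HSAq, HSAt, HSBq, HSBt, HWAq, HWAt, HWBq, HWBt} → row (-3,5) (-3,5) (-3,5)
That's 7 distinct rows out of 16 strategies.

7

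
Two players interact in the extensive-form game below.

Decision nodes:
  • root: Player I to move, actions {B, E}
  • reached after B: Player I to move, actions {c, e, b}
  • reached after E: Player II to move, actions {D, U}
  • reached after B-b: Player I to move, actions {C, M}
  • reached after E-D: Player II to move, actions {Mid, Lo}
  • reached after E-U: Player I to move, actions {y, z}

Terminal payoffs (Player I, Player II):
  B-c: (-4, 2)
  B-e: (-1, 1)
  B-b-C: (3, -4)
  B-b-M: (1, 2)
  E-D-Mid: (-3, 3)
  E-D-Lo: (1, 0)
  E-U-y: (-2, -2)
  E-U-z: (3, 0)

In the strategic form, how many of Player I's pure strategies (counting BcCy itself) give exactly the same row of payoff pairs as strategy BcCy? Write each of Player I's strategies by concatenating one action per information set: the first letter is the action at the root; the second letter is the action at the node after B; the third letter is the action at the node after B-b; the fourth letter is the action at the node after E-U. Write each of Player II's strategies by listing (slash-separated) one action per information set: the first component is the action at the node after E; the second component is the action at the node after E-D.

4

Row for BcCy (columns D/Mid, D/Lo, U/Mid, U/Lo): (-4,2) (-4,2) (-4,2) (-4,2).
Under BcCy, Player I's choice at the node after B-b and at the node after E-U can never be reached regardless of what Player II does, so varying those choices leaves every outcome unchanged.
Holding the reachable choices fixed and varying the unreachable ones freely already gives 2 × 2 = 4 equivalent strategies.
No other strategy reproduces this row, so those 4 are the full class: BcCy, BcCz, BcMy, BcMz.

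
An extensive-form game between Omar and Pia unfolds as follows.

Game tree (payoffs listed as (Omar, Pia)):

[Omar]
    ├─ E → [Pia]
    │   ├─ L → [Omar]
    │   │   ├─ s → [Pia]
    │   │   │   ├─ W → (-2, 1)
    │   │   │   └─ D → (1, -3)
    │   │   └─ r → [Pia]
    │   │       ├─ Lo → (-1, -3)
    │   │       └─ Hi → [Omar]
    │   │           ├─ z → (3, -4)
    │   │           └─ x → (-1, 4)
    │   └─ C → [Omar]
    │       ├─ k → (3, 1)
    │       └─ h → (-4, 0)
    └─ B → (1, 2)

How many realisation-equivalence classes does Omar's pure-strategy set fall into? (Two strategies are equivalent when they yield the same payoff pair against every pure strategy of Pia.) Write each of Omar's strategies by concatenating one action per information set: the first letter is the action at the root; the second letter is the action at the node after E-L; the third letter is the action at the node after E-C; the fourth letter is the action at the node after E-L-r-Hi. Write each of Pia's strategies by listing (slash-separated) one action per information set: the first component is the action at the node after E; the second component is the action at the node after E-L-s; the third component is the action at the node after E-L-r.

Omar has 16 pure strategies: Eskz, Eskx, Eshz, Eshx, Erkz, Erkx, Erhz, Erhx, Bskz, Bskx, Bshz, Bshx, Brkz, Brkx, Brhz, Brhx. Columns: L/W/Lo, L/W/Hi, L/D/Lo, L/D/Hi, C/W/Lo, C/W/Hi, C/D/Lo, C/D/Hi.
{Eskz, Eskx} → row (-2,1) (-2,1) (1,-3) (1,-3) (3,1) (3,1) (3,1) (3,1)
{Eshz, Eshx} → row (-2,1) (-2,1) (1,-3) (1,-3) (-4,0) (-4,0) (-4,0) (-4,0)
{Erkz} → row (-1,-3) (3,-4) (-1,-3) (3,-4) (3,1) (3,1) (3,1) (3,1)
{Erkx} → row (-1,-3) (-1,4) (-1,-3) (-1,4) (3,1) (3,1) (3,1) (3,1)
{Erhz} → row (-1,-3) (3,-4) (-1,-3) (3,-4) (-4,0) (-4,0) (-4,0) (-4,0)
{Erhx} → row (-1,-3) (-1,4) (-1,-3) (-1,4) (-4,0) (-4,0) (-4,0) (-4,0)
{Bskz, Bskx, Bshz, Bshx, Brkz, Brkx, Brhz, Brhx} → row (1,2) (1,2) (1,2) (1,2) (1,2) (1,2) (1,2) (1,2)
That's 7 distinct rows out of 16 strategies.

7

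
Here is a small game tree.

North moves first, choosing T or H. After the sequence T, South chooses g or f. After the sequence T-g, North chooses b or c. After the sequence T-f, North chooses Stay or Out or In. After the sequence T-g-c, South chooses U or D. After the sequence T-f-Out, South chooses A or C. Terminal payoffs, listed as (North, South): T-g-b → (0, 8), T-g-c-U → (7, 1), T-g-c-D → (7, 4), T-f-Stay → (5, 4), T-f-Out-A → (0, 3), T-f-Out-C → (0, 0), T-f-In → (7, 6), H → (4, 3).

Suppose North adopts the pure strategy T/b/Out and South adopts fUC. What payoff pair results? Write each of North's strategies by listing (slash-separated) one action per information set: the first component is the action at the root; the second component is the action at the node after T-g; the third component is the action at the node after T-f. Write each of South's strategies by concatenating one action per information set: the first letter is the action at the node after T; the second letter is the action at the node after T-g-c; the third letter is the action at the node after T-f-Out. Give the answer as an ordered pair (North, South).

Trace the play path from the root:
  North plays T
  South plays f at [T]
  North plays Out at [T-f]
  South plays C at [T-f-Out]
→ terminal payoff (0, 0).
(North's choice at the node after T-g is never reached on this path, so it doesn't affect the outcome.)

(0, 0)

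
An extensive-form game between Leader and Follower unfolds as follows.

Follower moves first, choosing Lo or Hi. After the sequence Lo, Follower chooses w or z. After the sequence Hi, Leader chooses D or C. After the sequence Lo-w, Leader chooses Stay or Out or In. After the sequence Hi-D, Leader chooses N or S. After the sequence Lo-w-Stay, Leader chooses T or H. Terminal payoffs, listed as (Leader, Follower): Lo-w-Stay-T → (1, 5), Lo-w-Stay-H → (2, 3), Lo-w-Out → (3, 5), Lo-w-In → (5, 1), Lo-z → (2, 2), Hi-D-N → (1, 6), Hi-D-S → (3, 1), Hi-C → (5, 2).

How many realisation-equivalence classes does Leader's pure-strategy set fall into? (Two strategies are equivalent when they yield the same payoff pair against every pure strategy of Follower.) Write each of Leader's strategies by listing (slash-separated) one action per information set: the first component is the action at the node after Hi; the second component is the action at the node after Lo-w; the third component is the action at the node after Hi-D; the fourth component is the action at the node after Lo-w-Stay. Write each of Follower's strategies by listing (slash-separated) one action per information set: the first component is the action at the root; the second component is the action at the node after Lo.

12

Leader has 24 pure strategies: D/Stay/N/T, D/Stay/N/H, D/Stay/S/T, D/Stay/S/H, D/Out/N/T, D/Out/N/H, D/Out/S/T, D/Out/S/H, D/In/N/T, D/In/N/H, D/In/S/T, D/In/S/H, C/Stay/N/T, C/Stay/N/H, C/Stay/S/T, C/Stay/S/H, C/Out/N/T, C/Out/N/H, C/Out/S/T, C/Out/S/H, C/In/N/T, C/In/N/H, C/In/S/T, C/In/S/H. Columns: Lo/w, Lo/z, Hi/w, Hi/z.
{D/Stay/N/T} → row (1,5) (2,2) (1,6) (1,6)
{D/Stay/N/H} → row (2,3) (2,2) (1,6) (1,6)
{D/Stay/S/T} → row (1,5) (2,2) (3,1) (3,1)
{D/Stay/S/H} → row (2,3) (2,2) (3,1) (3,1)
{D/Out/N/T, D/Out/N/H} → row (3,5) (2,2) (1,6) (1,6)
{D/Out/S/T, D/Out/S/H} → row (3,5) (2,2) (3,1) (3,1)
{D/In/N/T, D/In/N/H} → row (5,1) (2,2) (1,6) (1,6)
{D/In/S/T, D/In/S/H} → row (5,1) (2,2) (3,1) (3,1)
{C/Stay/N/T, C/Stay/S/T} → row (1,5) (2,2) (5,2) (5,2)
{C/Stay/N/H, C/Stay/S/H} → row (2,3) (2,2) (5,2) (5,2)
{C/Out/N/T, C/Out/N/H, C/Out/S/T, C/Out/S/H} → row (3,5) (2,2) (5,2) (5,2)
{C/In/N/T, C/In/N/H, C/In/S/T, C/In/S/H} → row (5,1) (2,2) (5,2) (5,2)
That's 12 distinct rows out of 24 strategies.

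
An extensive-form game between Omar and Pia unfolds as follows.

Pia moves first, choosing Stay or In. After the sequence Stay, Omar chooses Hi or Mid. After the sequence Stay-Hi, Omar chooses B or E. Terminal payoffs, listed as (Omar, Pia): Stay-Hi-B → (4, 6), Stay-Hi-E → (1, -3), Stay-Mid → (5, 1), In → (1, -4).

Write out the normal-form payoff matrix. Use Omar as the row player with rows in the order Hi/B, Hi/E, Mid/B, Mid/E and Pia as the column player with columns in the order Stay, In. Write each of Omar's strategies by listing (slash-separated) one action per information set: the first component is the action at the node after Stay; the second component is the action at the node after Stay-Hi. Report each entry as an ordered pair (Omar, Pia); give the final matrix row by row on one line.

Row Hi/B: Stay→(4,6), In→(1,-4)
Row Hi/E: Stay→(1,-3), In→(1,-4)
Row Mid/B: Stay→(5,1), In→(1,-4)
Row Mid/E: Stay→(5,1), In→(1,-4)

Hi/B: (4,6) (1,-4) | Hi/E: (1,-3) (1,-4) | Mid/B: (5,1) (1,-4) | Mid/E: (5,1) (1,-4)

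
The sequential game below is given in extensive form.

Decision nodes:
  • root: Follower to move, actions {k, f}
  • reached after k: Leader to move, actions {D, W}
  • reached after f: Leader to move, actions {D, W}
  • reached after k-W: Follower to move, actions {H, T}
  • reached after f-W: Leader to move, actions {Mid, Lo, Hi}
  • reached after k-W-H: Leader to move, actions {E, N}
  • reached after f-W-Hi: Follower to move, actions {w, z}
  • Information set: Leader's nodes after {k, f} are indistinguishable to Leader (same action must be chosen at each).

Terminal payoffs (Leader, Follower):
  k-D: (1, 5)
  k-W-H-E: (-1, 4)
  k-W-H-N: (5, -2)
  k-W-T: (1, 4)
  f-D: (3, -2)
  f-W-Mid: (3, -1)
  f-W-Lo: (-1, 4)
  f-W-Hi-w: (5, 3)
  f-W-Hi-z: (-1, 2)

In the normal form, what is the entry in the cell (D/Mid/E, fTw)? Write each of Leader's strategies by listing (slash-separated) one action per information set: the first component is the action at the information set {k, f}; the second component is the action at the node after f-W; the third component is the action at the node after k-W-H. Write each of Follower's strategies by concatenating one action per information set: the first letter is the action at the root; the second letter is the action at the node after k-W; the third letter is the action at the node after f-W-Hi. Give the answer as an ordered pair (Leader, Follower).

Trace the play path from the root:
  Follower plays f
  Leader plays D at [f]
→ terminal payoff (3, -2).
(Leader's choice at the node after f-W is never reached on this path, so it doesn't affect the outcome.)

(3, -2)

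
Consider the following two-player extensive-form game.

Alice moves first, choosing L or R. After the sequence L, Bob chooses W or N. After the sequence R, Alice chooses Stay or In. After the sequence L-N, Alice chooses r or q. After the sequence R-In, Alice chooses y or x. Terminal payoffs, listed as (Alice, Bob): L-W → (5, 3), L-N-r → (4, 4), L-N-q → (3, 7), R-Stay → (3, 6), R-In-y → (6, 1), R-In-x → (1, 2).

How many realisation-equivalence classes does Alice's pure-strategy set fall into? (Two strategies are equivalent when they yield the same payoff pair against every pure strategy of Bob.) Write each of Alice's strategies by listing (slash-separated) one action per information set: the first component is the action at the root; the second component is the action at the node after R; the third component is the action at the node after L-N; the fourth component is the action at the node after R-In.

Alice has 16 pure strategies: L/Stay/r/y, L/Stay/r/x, L/Stay/q/y, L/Stay/q/x, L/In/r/y, L/In/r/x, L/In/q/y, L/In/q/x, R/Stay/r/y, R/Stay/r/x, R/Stay/q/y, R/Stay/q/x, R/In/r/y, R/In/r/x, R/In/q/y, R/In/q/x. Columns: W, N.
{L/Stay/r/y, L/Stay/r/x, L/In/r/y, L/In/r/x} → row (5,3) (4,4)
{L/Stay/q/y, L/Stay/q/x, L/In/q/y, L/In/q/x} → row (5,3) (3,7)
{R/Stay/r/y, R/Stay/r/x, R/Stay/q/y, R/Stay/q/x} → row (3,6) (3,6)
{R/In/r/y, R/In/q/y} → row (6,1) (6,1)
{R/In/r/x, R/In/q/x} → row (1,2) (1,2)
That's 5 distinct rows out of 16 strategies.

5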